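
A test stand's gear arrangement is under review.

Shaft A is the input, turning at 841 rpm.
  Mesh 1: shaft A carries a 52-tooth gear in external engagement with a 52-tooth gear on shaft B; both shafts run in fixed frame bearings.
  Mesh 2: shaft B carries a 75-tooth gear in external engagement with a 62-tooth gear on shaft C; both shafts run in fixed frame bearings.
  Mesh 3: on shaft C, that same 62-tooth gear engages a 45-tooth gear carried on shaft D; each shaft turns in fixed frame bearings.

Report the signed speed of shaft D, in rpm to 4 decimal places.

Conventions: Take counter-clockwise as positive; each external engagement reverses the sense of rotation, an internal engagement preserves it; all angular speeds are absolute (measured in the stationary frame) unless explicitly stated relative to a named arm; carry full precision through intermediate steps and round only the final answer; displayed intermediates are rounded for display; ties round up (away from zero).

-1401.6667 rpm

recognized (4 fixed axles, 3 meshes): fixed-axis compound train
mesh 1 [52T→52T]: ω = 841.0000×52/52 = 841.0000 rpm, sense flips to −
mesh 2 [75T→62T]: ω = 841.0000×75/62 = 1017.3387 rpm, sense flips to +
mesh 3 [62T→45T]: ω = 1017.3387×62/45 = 1401.6667 rpm, sense flips to −
signed output speed = -1401.6667 rpm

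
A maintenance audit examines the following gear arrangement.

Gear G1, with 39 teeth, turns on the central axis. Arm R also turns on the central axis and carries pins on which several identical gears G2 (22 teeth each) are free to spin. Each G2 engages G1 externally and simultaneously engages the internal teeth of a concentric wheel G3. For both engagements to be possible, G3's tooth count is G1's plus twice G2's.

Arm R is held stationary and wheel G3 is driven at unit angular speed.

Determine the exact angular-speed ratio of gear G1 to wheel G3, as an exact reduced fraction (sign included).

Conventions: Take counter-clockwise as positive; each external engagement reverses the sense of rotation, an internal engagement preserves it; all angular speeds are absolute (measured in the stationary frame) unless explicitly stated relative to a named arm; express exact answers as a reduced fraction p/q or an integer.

-83/39

class = planetary set [G3 = 39+2·22 = 83; Willis about the carrier]
ring teeth: 39 + 2·22 = 83
39(ω_sun−ω_arm) = −83(ω_ring−ω_arm),  ω_arm = 0, ω_ring = 1
ω_sun = 0 − (83/39)(1−0) = -83/39
ω_out/ω_in = -83/39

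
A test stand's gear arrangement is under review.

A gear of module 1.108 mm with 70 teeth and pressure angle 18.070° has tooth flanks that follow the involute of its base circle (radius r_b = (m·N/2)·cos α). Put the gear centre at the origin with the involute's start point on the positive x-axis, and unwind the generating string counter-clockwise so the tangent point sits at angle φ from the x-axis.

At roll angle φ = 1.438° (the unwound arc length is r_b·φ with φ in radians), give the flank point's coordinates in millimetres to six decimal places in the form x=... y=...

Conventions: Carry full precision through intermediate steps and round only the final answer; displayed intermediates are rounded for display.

topology: single-mesh involute geometry — m = 1.108, N = 70
pitch radius r_p = m·N/2 = 1.108·70/2 = 38.780000
base radius r_b = r_p·cos α = 38.780000·cos 18.070° = 36.867303
roll angle φ = 1.438° = 0.02509783 rad
x = r_b·(cos φ + φ·sin φ) = 36.878913
y = r_b·(sin φ − φ·cos φ) = 0.000194

x=36.878913 y=0.000194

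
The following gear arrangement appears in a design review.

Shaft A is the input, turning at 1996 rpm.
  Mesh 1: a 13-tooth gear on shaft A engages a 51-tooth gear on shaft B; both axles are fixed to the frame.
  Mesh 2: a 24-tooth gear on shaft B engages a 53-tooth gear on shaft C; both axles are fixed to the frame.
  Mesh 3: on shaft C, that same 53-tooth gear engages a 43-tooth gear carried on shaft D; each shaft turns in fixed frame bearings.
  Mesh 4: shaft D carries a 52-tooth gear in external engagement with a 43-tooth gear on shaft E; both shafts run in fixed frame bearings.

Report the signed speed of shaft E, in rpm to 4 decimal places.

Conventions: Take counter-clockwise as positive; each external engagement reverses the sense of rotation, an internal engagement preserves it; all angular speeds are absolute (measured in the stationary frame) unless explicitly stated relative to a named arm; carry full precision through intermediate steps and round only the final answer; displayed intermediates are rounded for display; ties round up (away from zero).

+343.4088 rpm

topology: fixed-axis compound train — 4 meshes, A→E
mesh 1 [13T→51T]: ω = 1996.0000×13/51 = 508.7843 rpm, sense flips to −
mesh 2 [24T→53T]: ω = 508.7843×24/53 = 230.3929 rpm, sense flips to +
mesh 3 [53T→43T]: ω = 230.3929×53/43 = 283.9726 rpm, sense flips to −
mesh 4 [52T→43T]: ω = 283.9726×52/43 = 343.4088 rpm, sense flips to +
signed output speed = +343.4088 rpm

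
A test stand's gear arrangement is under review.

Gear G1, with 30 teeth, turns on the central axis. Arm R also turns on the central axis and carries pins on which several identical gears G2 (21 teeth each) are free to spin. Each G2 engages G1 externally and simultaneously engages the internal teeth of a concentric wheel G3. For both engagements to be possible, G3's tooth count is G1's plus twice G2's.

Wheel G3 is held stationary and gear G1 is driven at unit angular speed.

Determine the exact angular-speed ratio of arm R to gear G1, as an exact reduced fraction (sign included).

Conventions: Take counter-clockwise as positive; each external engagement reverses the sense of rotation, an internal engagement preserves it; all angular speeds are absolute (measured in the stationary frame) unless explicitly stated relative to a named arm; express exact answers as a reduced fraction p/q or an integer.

5/17

recognized (axles ride arm R): planetary set, 30/21/72 teeth
ring teeth: 30 + 2·21 = 72
30(ω_sun−ω_arm) = −72(ω_ring−ω_arm),  ω_ring = 0, ω_sun = 1
30(1−ω_arm) = −72(0−ω_arm)  ⇒  102·ω_arm = 30  ⇒  ω_arm = 5/17
ω_out/ω_in = 5/17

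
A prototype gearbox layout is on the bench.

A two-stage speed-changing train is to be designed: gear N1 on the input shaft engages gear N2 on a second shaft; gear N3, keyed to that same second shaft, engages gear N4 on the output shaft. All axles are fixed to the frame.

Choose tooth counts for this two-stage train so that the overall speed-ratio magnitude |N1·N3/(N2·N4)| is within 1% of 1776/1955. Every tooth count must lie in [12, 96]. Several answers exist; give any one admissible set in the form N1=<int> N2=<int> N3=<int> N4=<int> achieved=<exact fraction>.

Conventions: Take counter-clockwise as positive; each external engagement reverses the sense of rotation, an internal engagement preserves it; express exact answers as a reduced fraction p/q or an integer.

topology: fixed-axis compound train — 2 stages, target 1776/1955
target = 1776/1955 in lowest terms: an exact hit needs N1·N3 = k·1776 and N2·N4 = k·1955 for one integer k, every count in [12, 96]; additionally prefer no 1:1 stage (N1 ≠ N2, N3 ≠ N4)
k = 1: N1·N3 = 1776 = 24·74, N2·N4 = 1955 = 23·85
achieved = 24·74/(23·85) = 1776/1955; |achieved − target| = 0 ≤ 444/48875 ✓

N1=24 N2=23 N3=74 N4=85 achieved=1776/1955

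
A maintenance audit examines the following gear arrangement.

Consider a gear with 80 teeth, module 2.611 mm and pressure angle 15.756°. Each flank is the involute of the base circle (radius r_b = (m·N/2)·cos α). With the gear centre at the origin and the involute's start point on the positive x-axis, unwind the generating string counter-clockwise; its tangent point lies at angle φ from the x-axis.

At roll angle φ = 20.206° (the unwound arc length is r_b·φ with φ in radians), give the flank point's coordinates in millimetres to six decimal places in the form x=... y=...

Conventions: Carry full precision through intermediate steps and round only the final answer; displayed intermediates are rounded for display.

x=106.573424 y=1.451361

class = single-mesh tooth geometry [base-circle involute, m = 2.611, 80T]
pitch radius r_p = m·N/2 = 2.611·80/2 = 104.440000
base radius r_b = r_p·cos α = 104.440000·cos 15.756° = 100.515856
roll angle φ = 20.206° = 0.35266123 rad
x = r_b·(cos φ + φ·sin φ) = 106.573424
y = r_b·(sin φ − φ·cos φ) = 1.451361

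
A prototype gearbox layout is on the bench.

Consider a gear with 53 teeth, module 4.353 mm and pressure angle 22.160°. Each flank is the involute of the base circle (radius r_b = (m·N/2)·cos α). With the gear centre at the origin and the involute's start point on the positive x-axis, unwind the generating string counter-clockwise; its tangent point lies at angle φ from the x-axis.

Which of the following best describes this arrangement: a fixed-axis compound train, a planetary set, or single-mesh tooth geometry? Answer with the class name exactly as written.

class = single-mesh tooth geometry [base-circle involute, m = 4.353, 53T]
classification: single-mesh tooth geometry

single-mesh tooth geometry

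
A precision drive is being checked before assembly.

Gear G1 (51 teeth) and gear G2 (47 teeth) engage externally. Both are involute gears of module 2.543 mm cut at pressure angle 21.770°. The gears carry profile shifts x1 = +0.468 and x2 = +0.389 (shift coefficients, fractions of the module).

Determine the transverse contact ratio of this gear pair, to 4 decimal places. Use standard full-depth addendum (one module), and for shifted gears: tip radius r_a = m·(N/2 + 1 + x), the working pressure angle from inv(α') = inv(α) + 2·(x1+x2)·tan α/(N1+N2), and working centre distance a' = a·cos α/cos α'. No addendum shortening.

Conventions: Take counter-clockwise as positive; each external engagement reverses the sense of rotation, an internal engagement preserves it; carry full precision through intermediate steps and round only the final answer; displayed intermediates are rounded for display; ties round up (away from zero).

single-mesh involute tooth geometry (51T engaging 47T at module 2.543)
base radii: r_b1 = 60.221657, r_b2 = 55.498390
tip radii: r_a1 = 68.579624, r_a2 = 63.292727
inv(α') = inv(21.770°) + 2·(+0.468+0.389)·tan α/(51+47) = 0.02639085  ⇒  α' = 24.01190°
a' = a·cos α / cos α' = 124.6070·cos 21.770°/cos 24.01190° = 126.683076
action lengths: √(r_a1²−r_b1²) = 32.810316, √(r_a2²−r_b2²) = 30.428572
base pitch p_b = π·m·cos α = 7.419291
CR = (32.810316 + 30.428572 − 126.683076·sin 24.01190°)/7.419291 = 1.575381
contact ratio ≈ 1.5754

1.5754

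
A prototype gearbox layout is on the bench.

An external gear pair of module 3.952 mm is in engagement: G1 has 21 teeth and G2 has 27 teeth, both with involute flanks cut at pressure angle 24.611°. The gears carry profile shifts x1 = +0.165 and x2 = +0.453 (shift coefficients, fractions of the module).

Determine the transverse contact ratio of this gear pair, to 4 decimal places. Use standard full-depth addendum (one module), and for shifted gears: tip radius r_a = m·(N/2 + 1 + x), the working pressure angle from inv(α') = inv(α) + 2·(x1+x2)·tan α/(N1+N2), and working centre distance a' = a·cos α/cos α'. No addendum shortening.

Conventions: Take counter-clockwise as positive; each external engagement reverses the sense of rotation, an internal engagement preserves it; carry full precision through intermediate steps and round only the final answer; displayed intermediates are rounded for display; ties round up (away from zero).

class = single-mesh tooth geometry [involute pair 21T × 27T, m = 3.952]
base radii: r_b1 = 37.726345, r_b2 = 48.505300
tip radii: r_a1 = 46.100080, r_a2 = 59.094256
inv(α') = inv(24.611°) + 2·(+0.165+0.453)·tan α/(21+27) = 0.04032026  ⇒  α' = 27.44039°
a' = a·cos α / cos α' = 94.8480·cos 24.611°/cos 27.44039° = 97.163425
action lengths: √(r_a1²−r_b1²) = 26.494156, √(r_a2²−r_b2²) = 33.754510
base pitch p_b = π·m·cos α = 11.287696
CR = (26.494156 + 33.754510 − 97.163425·sin 27.44039°)/11.287696 = 1.370810
contact ratio ≈ 1.3708

1.3708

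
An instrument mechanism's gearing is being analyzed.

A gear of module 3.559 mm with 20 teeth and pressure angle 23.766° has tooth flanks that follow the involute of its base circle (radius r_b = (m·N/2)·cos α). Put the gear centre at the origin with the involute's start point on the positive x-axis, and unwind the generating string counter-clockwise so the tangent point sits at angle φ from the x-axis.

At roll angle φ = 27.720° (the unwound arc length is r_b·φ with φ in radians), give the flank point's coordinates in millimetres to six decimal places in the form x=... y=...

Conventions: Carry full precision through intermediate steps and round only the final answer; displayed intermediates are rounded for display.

x=36.163764 y=1.200976

recognized (one wheel, involute flank): single-mesh tooth geometry, m = 3.559, N = 20
pitch radius r_p = m·N/2 = 3.559·20/2 = 35.590000
base radius r_b = r_p·cos α = 35.590000·cos 23.766° = 32.571932
roll angle φ = 27.720° = 0.48380527 rad
x = r_b·(cos φ + φ·sin φ) = 36.163764
y = r_b·(sin φ − φ·cos φ) = 1.200976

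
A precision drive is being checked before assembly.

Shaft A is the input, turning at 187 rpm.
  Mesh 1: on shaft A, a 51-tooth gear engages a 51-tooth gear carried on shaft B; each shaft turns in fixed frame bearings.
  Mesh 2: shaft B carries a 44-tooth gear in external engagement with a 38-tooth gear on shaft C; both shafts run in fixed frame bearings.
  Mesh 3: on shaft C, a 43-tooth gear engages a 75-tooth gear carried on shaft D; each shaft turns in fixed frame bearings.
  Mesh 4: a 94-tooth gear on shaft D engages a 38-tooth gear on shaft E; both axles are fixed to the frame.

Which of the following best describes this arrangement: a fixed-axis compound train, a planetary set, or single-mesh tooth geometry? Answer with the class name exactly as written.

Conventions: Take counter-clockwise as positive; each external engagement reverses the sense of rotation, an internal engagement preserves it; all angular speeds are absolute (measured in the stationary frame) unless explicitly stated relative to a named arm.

recognized (5 fixed axles, 4 meshes): fixed-axis compound train
classification: fixed-axis compound train

fixed-axis compound train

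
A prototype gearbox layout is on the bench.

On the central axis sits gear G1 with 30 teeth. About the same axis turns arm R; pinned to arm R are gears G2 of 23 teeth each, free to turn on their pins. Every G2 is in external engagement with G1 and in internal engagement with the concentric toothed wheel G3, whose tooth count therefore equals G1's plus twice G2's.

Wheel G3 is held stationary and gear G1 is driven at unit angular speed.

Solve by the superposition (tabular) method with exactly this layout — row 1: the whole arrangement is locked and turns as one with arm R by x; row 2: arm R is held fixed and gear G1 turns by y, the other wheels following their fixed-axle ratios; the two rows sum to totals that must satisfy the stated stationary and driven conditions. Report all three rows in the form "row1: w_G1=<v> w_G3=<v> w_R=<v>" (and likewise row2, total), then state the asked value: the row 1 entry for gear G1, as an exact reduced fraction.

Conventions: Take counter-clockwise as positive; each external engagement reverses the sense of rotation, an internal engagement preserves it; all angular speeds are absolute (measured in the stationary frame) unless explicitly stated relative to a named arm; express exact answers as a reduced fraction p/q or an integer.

row1: w_G1=15/53 w_G3=15/53 w_R=15/53
row2: w_G1=38/53 w_G3=-15/53 w_R=0
total: w_G1=1 w_G3=0 w_R=15/53
asked value: 15/53

class = planetary set [G3 = 30+2·23 = 76; Willis about the carrier]
row 1 (train locked, turned with arm): all members turn x
superposition row 2 [arm held]: sun y, ring −(30/76)·y, arm 0
boundary: total ω_ring = x − (30/76)·y = 0 and total ω_sun = x + y = 1  ⇒  y = 38/53, x = 15/53
row 2 ring = −(30/76)·38/53 = -15/53
totals (row 1 + row 2): sun 15/53 + 38/53 = 1, ring 15/53 + (-15/53) = 0, arm 15/53 + 0 = 15/53
asked cell (row1, sun) = 15/53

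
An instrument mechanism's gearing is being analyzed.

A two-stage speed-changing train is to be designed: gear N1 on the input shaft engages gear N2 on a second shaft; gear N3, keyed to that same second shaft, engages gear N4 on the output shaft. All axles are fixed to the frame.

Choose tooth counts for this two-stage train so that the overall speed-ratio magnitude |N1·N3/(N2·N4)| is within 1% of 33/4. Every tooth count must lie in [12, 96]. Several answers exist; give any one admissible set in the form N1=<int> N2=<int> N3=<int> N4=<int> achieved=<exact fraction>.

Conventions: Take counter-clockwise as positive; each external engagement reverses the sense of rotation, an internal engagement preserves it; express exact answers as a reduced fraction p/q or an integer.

N1=18 N2=12 N3=66 N4=12 achieved=33/4

2-stage fixed-axis compound train for ratio 33/4
target = 33/4 in lowest terms: an exact hit needs N1·N3 = k·33 and N2·N4 = k·4 for one integer k, every count in [12, 96]; additionally prefer no 1:1 stage (N1 ≠ N2, N3 ≠ N4)
k = 1…35: no 1:1-free in-range split of k·33 and k·4 into factor pairs; take k = 36
k = 36: N1·N3 = 1188 = 18·66, N2·N4 = 144 = 12·12
achieved = 18·66/(12·12) = 33/4; |achieved − target| = 0 ≤ 33/400 ✓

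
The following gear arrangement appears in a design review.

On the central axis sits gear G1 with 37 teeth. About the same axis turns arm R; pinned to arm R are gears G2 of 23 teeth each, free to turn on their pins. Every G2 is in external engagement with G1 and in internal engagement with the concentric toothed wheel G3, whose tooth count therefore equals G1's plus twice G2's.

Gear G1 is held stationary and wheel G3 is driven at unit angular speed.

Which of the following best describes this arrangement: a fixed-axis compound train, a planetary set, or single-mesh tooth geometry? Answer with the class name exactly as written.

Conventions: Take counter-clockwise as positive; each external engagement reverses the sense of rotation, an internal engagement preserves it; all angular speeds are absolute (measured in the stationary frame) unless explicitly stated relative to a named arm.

topology: planetary set — G1 37T / G2 23T / G3 83T, arm = carrier (Willis)
classification: planetary set

planetary set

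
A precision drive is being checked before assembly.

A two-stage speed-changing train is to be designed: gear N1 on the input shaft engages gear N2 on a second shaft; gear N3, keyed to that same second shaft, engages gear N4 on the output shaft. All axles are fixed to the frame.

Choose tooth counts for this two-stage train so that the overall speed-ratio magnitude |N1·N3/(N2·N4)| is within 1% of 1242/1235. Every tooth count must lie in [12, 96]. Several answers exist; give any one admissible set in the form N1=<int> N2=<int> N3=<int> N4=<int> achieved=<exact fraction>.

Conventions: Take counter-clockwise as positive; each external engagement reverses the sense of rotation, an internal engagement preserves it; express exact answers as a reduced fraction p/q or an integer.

N1=18 N2=13 N3=69 N4=95 achieved=1242/1235

2-stage fixed-axis compound train for ratio 1242/1235
target = 1242/1235 in lowest terms: an exact hit needs N1·N3 = k·1242 and N2·N4 = k·1235 for one integer k, every count in [12, 96]; additionally prefer no 1:1 stage (N1 ≠ N2, N3 ≠ N4)
k = 1: N1·N3 = 1242 = 18·69, N2·N4 = 1235 = 13·95
achieved = 18·69/(13·95) = 1242/1235; |achieved − target| = 0 ≤ 621/61750 ✓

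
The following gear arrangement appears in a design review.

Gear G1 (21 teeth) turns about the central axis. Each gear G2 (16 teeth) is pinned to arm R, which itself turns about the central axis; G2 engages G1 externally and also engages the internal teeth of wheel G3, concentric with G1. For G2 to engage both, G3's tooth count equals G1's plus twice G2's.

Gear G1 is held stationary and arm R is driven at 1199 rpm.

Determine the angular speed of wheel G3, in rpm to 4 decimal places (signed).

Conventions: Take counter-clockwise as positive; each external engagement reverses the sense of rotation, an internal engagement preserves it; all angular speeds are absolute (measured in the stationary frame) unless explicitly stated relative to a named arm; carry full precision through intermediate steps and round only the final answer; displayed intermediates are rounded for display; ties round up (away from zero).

class = planetary set [G3 = 21+2·16 = 53; Willis about the carrier]
normalise by the input: solve with ω_arm = 1, then scale by 1199 rpm
ring teeth: 21 + 2·16 = 53
21(ω_sun−ω_arm) = −53(ω_ring−ω_arm),  ω_sun = 0, ω_arm = 1
ω_ring = 1 − (21/53)(0−1) = 74/53
scale: ω_ring = 74/53 × 1199 rpm = +1674.0755 rpm

+1674.0755 rpm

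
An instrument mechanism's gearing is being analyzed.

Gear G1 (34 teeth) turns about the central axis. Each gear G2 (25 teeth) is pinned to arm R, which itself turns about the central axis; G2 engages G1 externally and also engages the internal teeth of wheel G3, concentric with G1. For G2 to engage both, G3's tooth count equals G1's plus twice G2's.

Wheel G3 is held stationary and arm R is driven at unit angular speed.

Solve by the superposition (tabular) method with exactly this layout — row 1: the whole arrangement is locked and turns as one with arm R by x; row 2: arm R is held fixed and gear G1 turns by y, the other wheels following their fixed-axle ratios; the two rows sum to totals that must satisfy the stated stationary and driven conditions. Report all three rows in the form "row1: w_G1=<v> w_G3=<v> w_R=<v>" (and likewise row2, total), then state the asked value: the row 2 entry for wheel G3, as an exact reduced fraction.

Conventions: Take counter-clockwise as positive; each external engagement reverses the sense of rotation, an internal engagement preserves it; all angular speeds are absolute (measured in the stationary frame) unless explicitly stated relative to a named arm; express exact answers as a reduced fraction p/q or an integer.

row1: w_G1=1 w_G3=1 w_R=1
row2: w_G1=42/17 w_G3=-1 w_R=0
total: w_G1=59/17 w_G3=0 w_R=1
asked value: -1

planetary set (34T centre, 25T on arm, 84T internal) — Willis relation
row 1 (train locked, turned with arm): all members turn x
row 2: sun turns y, ring = −(34/84)·y, arm 0
boundary: total ω_ring = x − (34/84)·y = 0 and total ω_arm = x = 1  ⇒  y = 42/17, x = 1
row 2 ring = −(34/84)·42/17 = -1
totals (row 1 + row 2): sun 1 + 42/17 = 59/17, ring 1 + (-1) = 0, arm 1 + 0 = 1
asked cell (row2, ring) = -1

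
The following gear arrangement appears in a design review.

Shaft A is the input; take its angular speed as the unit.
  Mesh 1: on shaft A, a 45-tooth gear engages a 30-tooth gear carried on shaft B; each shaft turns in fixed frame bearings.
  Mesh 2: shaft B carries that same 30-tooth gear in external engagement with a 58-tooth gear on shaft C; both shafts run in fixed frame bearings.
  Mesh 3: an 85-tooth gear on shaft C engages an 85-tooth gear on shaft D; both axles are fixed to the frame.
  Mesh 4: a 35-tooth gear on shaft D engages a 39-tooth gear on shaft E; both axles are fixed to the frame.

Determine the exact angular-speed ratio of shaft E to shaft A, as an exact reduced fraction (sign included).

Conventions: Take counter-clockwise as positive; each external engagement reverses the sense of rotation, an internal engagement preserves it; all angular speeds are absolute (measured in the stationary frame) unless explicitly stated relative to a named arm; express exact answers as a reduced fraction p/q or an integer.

class = fixed-axis compound train [4 meshes; 4 ratios multiply, 4 sense flips]
mesh 1 [45T→30T]: running ratio 3/2, sense −
mesh 2 [30T→58T]: running ratio 45/58, sense +
mesh 3 [85T→85T]: running ratio 45/58, sense −
mesh 4 [35T→39T]: running ratio 525/754, sense +
ω_out/ω_in = 525/754

525/754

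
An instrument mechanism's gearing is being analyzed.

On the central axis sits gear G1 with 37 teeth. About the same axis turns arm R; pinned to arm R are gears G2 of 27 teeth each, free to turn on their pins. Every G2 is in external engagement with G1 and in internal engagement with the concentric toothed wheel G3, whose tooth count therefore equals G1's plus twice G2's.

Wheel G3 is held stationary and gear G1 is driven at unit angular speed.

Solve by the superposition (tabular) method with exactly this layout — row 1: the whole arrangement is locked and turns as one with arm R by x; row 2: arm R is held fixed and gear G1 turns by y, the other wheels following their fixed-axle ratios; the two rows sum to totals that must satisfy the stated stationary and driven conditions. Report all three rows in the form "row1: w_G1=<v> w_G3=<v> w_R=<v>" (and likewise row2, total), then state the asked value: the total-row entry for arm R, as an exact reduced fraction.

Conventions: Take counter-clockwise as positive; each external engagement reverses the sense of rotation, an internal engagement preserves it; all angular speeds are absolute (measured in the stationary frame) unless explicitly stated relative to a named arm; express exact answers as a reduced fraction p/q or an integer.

recognized (axles ride arm R): planetary set, 37/27/91 teeth
row 1: whole set turns with the arm by x
row 2 (arm held, sun turns y): ω_ring = −(37/91)·y, ω_arm = 0
boundary: total ω_ring = x − (37/91)·y = 0 and total ω_sun = x + y = 1  ⇒  y = 91/128, x = 37/128
row 2 ring = −(37/91)·91/128 = -37/128
totals (row 1 + row 2): sun 37/128 + 91/128 = 1, ring 37/128 + (-37/128) = 0, arm 37/128 + 0 = 37/128
asked cell (total, arm) = 37/128

row1: w_G1=37/128 w_G3=37/128 w_R=37/128
row2: w_G1=91/128 w_G3=-37/128 w_R=0
total: w_G1=1 w_G3=0 w_R=37/128
asked value: 37/128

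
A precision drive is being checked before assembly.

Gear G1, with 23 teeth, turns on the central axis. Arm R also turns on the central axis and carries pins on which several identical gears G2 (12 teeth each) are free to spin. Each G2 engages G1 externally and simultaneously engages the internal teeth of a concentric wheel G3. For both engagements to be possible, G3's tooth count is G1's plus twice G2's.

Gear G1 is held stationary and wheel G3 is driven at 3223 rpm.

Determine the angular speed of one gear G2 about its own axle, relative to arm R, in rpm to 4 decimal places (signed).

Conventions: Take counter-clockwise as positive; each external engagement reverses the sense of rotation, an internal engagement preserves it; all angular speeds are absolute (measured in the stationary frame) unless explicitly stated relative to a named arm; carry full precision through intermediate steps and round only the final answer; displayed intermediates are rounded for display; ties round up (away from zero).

+4147.6940 rpm

topology: planetary set — G1 23T / G2 12T / G3 47T, arm = carrier (Willis)
normalise by the input: solve with ω_ring = 1, then scale by 3223 rpm
ring teeth: 23 + 2·12 = 47
23(ω_sun−ω_arm) = −47(ω_ring−ω_arm),  ω_sun = 0, ω_ring = 1
23(0−ω_arm) = −47(1−ω_arm)  ⇒  70·ω_arm = 47  ⇒  ω_arm = 47/70
sun–planet mesh: 23·(0−47/70) = −12·(ω_p−ω_arm)  ⇒  ω_p−ω_arm = 1081/840
scale: ω_p−ω_arm = 1081/840 × 3223 rpm = +4147.6940 rpm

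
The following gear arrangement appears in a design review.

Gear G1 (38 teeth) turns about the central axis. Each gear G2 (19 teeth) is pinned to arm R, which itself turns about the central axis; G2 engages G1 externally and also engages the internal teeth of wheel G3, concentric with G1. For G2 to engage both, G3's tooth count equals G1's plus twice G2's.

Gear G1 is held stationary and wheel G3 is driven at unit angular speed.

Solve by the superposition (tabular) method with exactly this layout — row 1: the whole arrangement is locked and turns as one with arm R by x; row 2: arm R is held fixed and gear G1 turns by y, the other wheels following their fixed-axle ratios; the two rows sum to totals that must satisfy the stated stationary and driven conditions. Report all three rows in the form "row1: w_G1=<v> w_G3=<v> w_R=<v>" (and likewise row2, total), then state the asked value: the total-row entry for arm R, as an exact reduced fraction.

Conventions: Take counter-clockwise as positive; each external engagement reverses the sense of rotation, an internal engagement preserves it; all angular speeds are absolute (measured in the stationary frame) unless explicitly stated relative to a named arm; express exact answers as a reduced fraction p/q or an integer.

row1: w_G1=2/3 w_G3=2/3 w_R=2/3
row2: w_G1=-2/3 w_G3=1/3 w_R=0
total: w_G1=0 w_G3=1 w_R=2/3
asked value: 2/3

planetary set (38T centre, 19T on arm, 76T internal) — Willis relation
row 1 (train locked, turned with arm): all members turn x
row 2: sun turns y, ring = −(38/76)·y, arm 0
boundary: total ω_sun = x + y = 0 and total ω_ring = x − (38/76)·y = 1  ⇒  y = -2/3, x = 2/3
row 2 ring = −(38/76)·(-2/3) = 1/3
totals (row 1 + row 2): sun 2/3 + (-2/3) = 0, ring 2/3 + 1/3 = 1, arm 2/3 + 0 = 2/3
asked cell (total, arm) = 2/3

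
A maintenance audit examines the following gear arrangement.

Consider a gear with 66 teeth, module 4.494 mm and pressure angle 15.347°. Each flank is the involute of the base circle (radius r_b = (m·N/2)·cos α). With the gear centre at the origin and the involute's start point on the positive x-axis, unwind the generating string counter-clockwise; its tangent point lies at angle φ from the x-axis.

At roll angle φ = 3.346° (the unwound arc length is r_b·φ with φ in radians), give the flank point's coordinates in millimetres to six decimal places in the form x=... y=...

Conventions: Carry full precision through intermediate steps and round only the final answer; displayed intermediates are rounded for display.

x=143.257305 y=0.009491

class = single-mesh tooth geometry [base-circle involute, m = 4.494, 66T]
pitch radius r_p = m·N/2 = 4.494·66/2 = 148.302000
base radius r_b = r_p·cos α = 148.302000·cos 15.347° = 143.013645
roll angle φ = 3.346° = 0.05839872 rad
x = r_b·(cos φ + φ·sin φ) = 143.257305
y = r_b·(sin φ − φ·cos φ) = 0.009491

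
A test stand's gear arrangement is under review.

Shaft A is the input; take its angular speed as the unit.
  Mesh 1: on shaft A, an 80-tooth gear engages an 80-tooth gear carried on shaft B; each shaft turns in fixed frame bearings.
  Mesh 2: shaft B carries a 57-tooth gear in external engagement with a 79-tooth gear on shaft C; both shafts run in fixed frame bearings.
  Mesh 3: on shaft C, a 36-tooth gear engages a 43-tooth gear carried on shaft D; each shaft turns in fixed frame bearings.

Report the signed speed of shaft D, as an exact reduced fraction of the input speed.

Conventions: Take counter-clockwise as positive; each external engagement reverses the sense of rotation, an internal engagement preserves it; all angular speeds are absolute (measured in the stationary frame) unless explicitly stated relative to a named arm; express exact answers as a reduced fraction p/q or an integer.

-2052/3397

3-mesh fixed-axis compound train (all bearings frame-fixed)
mesh 1 [80T→80T]: |ω|/ω_in = 1×80/80 = 1, sense flips to −
mesh 2 [57T→79T]: |ω|/ω_in = 1×57/79 = 57/79, sense flips to +
mesh 3 [36T→43T]: |ω|/ω_in = (57/79)×36/43 = 2052/3397, sense flips to −
signed output speed (× input speed) = -2052/3397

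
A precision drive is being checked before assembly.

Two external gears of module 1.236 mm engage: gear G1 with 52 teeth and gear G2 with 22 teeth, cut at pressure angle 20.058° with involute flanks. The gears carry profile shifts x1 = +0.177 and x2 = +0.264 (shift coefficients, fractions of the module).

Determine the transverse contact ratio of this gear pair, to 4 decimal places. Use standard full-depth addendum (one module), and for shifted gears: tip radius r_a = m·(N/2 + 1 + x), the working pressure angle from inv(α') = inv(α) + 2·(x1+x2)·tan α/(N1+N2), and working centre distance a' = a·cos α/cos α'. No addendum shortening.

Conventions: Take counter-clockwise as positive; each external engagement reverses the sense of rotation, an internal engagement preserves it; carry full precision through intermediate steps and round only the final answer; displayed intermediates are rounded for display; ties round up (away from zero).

single-mesh involute tooth geometry (52T engaging 22T at module 1.236)
base radii: r_b1 = 30.186820, r_b2 = 12.771347
tip radii: r_a1 = 33.590772, r_a2 = 15.158304
inv(α') = inv(20.058°) + 2·(+0.177+0.264)·tan α/(52+22) = 0.01939071  ⇒  α' = 21.76449°
a' = a·cos α / cos α' = 45.7320·cos 20.058°/cos 21.76449° = 46.255449
action lengths: √(r_a1²−r_b1²) = 14.734173, √(r_a2²−r_b2²) = 8.164979
base pitch p_b = π·m·cos α = 3.647488
CR = (14.734173 + 8.164979 − 46.255449·sin 21.76449°)/3.647488 = 1.575876
contact ratio ≈ 1.5759

1.5759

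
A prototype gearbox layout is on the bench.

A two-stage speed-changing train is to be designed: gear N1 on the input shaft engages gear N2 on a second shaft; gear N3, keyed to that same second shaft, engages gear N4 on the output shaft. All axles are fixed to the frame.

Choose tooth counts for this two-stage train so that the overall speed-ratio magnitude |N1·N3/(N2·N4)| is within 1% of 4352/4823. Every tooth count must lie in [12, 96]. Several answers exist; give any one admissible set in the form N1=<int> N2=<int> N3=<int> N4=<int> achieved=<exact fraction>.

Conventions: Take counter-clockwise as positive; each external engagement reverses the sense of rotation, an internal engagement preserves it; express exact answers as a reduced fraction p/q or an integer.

N1=64 N2=53 N3=68 N4=91 achieved=4352/4823

design class (target 4352/4823): fixed-axis compound train
target = 4352/4823 in lowest terms: an exact hit needs N1·N3 = k·4352 and N2·N4 = k·4823 for one integer k, every count in [12, 96]; additionally prefer no 1:1 stage (N1 ≠ N2, N3 ≠ N4)
k = 1: N1·N3 = 4352 = 64·68, N2·N4 = 4823 = 53·91
achieved = 64·68/(53·91) = 4352/4823; |achieved − target| = 0 ≤ 1088/120575 ✓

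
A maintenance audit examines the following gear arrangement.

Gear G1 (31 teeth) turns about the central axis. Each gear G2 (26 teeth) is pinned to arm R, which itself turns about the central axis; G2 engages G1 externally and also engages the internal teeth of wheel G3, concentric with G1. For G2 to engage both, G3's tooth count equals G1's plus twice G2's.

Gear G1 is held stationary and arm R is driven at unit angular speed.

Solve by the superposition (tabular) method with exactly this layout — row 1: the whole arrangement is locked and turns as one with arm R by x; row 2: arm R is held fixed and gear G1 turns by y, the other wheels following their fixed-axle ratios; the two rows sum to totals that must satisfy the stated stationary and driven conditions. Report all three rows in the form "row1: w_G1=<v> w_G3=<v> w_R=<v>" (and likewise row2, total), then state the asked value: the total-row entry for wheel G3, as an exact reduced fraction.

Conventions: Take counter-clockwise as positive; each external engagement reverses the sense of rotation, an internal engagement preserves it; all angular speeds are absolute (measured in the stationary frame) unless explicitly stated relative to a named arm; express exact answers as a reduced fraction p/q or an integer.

row1: w_G1=1 w_G3=1 w_R=1
row2: w_G1=-1 w_G3=31/83 w_R=0
total: w_G1=0 w_G3=114/83 w_R=1
asked value: 114/83

planetary set (31T centre, 26T on arm, 83T internal) — Willis relation
row 1 — lock + rotate with arm: ω_sun = ω_ring = ω_arm = x
row 2 — arm fixed, fixed-axis ratios: sun y, ring −(31/83)·y, arm 0
boundary: total ω_sun = x + y = 0 and total ω_arm = x = 1  ⇒  y = -1, x = 1
row 2 ring = −(31/83)·(-1) = 31/83
totals (row 1 + row 2): sun 1 + (-1) = 0, ring 1 + 31/83 = 114/83, arm 1 + 0 = 1
asked cell (total, ring) = 114/83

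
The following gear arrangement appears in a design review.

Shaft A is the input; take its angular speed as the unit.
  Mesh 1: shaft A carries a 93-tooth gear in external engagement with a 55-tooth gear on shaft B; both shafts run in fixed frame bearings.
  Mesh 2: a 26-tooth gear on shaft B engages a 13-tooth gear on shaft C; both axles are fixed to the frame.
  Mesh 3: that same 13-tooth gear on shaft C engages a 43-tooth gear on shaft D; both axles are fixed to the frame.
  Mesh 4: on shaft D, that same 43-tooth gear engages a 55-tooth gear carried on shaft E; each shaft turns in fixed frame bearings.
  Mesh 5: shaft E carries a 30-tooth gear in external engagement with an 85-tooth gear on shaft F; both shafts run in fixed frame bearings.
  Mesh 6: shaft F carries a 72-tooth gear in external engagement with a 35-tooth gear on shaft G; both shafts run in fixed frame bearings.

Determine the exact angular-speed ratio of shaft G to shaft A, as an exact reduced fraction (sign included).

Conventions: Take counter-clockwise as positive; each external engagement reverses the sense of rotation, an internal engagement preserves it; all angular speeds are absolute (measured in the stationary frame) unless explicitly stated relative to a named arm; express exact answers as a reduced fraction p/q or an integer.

1044576/1799875

class = fixed-axis compound train [6 meshes; 6 ratios multiply, 6 sense flips]
mesh 1 [93T→55T]: running ratio 93/55, sense −
mesh 2 [26T→13T]: running ratio 186/55, sense +
mesh 3 [13T→43T]: running ratio 2418/2365, sense −
mesh 4 [43T→55T]: running ratio 2418/3025, sense +
mesh 5 [30T→85T]: running ratio 14508/51425, sense −
mesh 6 [72T→35T]: running ratio 1044576/1799875, sense +
ω_out/ω_in = 1044576/1799875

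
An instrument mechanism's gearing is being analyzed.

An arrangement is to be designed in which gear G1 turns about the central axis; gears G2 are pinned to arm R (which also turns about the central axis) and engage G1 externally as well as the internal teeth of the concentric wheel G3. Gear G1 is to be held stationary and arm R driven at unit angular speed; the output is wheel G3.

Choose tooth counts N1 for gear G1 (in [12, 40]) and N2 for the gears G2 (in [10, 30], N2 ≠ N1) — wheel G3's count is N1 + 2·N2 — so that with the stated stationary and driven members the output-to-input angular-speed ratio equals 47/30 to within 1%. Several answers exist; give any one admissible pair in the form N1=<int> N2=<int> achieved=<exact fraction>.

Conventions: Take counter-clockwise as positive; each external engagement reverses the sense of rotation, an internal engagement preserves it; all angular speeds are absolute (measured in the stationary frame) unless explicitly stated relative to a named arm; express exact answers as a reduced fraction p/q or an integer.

class = planetary set [ratio 47/30 wanted; Willis about the carrier]
Willis with ω_sun = 0: ω_ring/ω_arm = (N1+N3)/N3; set equal to 47/30  ⇒  N3/N1 = 1/(47/30 − 1) = 30/17
N3 = N1 + 2·N2  ⇒  N2/N1 = (N3/N1 − 1)/2 = (30/17 − 1)/2 = 13/34
smallest multiple with N1 ≥ 12 and N2 ≥ 10: k = 1  ⇒  N1 = 1·34 = 34, N2 = 1·13 = 13 (N1 ≤ 40, N2 ≤ 30, N2 ≠ N1 ✓), N3 = 34 + 2·13 = 60
check: (N1+N3)/N3 with N1 = 34, N3 = 60 gives 47/30; |achieved − target| = 0 ≤ 47/3000 ✓

N1=34 N2=13 achieved=47/30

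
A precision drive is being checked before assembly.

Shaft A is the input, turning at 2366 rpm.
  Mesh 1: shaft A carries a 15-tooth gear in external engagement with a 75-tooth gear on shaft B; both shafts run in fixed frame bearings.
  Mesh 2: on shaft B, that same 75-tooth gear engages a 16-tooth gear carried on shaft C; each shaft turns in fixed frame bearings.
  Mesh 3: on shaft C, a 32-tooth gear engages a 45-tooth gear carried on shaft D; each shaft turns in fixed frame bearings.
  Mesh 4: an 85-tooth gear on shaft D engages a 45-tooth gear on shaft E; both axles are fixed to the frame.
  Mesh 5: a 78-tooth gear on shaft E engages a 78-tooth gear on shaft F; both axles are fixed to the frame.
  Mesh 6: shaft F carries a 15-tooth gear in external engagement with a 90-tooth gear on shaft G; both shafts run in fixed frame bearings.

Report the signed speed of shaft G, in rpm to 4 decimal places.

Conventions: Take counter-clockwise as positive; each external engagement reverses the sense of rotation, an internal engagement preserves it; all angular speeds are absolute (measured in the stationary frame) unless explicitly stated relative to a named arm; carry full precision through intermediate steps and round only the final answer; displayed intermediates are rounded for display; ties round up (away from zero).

+496.5679 rpm

class = fixed-axis compound train [6 meshes; 6 ratios multiply, 6 sense flips]
mesh 1 [15T→75T]: ω = 2366.0000×15/75 = 473.2000 rpm, sense flips to −
mesh 2 [75T→16T]: ω = 473.2000×75/16 = 2218.1250 rpm, sense flips to +
mesh 3 [32T→45T]: ω = 2218.1250×32/45 = 1577.3333 rpm, sense flips to −
mesh 4 [85T→45T]: ω = 1577.3333×85/45 = 2979.4074 rpm, sense flips to +
mesh 5 [78T→78T]: ω = 2979.4074×78/78 = 2979.4074 rpm, sense flips to −
mesh 6 [15T→90T]: ω = 2979.4074×15/90 = 496.5679 rpm, sense flips to +
signed output speed = +496.5679 rpm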